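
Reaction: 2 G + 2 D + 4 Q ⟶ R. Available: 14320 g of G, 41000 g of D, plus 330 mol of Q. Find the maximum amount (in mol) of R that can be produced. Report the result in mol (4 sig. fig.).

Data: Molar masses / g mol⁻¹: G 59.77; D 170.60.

82.50 mol

n(G) = 14320 / 59.77 = 239.6 mol
n(D) = 41000 / 170.60 = 240.3 mol
n(Q) = 330.0 mol
n/ν for G = 239.6/2 = 119.8
n/ν for D = 240.3/2 = 120.2
n/ν for Q = 330.0/4 = 82.50
Smallest n/ν is Q → limiting reagent.
n(R) = (1/4) × 330.0 = 82.50 mol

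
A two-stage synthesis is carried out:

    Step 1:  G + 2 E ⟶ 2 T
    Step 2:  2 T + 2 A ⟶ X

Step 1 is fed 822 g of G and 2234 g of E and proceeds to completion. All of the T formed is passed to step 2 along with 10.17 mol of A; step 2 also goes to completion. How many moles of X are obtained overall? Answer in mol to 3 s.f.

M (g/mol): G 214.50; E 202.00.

Step 1:
n(G) = 822.0 / 214.50 = 3.832 mol
n(E) = 2234 / 202.00 = 11.06 mol
n/ν for G = 3.832/1 = 3.832
n/ν for E = 11.06/2 = 5.530
Smallest n/ν is G → limiting reagent.
n(T) produced = (2/1) × 3.832 = 7.664 mol
Step 2:
n(T) available = 7.664 mol
n(A) = 10.17 mol
n/ν for T = 7.664/2 = 3.832
n/ν for A = 10.17/2 = 5.085
Smallest n/ν is T → limiting reagent.
n(X) = (1/2) × 7.664 = 3.832 mol

3.83 mol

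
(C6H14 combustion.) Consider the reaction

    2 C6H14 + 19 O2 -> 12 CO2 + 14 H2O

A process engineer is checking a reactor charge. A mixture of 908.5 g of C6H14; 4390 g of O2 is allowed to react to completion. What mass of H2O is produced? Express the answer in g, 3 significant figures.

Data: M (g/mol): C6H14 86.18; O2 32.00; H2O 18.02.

n(C6H14) = 908.5 / 86.18 = 10.54 mol
n(O2) = 4390 / 32.00 = 137.2 mol
n/ν → C6H14: 5.270, O2: 7.221; C6H14 is limiting.
n(H2O) = (14/2) × 10.54 = 73.78 mol
mass = 73.78 × 18.02 = 1330 g

1330 g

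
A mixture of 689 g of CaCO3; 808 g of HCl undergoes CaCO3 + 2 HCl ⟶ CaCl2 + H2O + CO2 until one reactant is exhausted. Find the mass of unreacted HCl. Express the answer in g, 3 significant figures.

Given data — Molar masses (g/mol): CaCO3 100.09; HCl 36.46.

n(CaCO3) = 689.0 / 100.09 = 6.884 mol
n(HCl) = 808.0 / 36.46 = 22.16 mol
n/ν → CaCO3: 6.884, HCl: 11.08; CaCO3 is limiting.
HCl consumed = (2/1) × 6.884 = 13.77 mol
HCl remaining = 22.16 − 13.77 = 8.390 mol
mass = 8.390 × 36.46 = 305.9 g

306 g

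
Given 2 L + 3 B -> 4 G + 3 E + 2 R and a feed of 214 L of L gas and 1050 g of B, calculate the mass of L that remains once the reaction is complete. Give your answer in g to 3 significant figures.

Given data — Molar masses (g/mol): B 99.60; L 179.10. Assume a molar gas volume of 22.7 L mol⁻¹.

n(L) = 214.0 / 22.7 = 9.427 mol
n(B) = 1050 / 99.60 = 10.54 mol
n/ν → L: 4.714, B: 3.513; B is limiting.
L consumed = (2/3) × 10.54 = 7.027 mol
L remaining = 9.427 − 7.027 = 2.400 mol
mass = 2.400 × 179.10 = 429.8 g

430 g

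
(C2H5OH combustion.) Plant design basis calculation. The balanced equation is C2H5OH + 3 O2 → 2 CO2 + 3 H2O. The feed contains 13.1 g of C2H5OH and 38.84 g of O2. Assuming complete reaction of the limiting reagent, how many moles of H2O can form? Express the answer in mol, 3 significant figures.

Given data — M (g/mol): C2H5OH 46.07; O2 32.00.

n(C2H5OH) = 13.10 / 46.07 = 0.2843 mol
n(O2) = 38.84 / 32.00 = 1.214 mol
n/ν → C2H5OH: 0.2843, O2: 0.4047; C2H5OH is limiting.
n(H2O) = (3/1) × 0.2843 = 0.8529 mol

0.853 mol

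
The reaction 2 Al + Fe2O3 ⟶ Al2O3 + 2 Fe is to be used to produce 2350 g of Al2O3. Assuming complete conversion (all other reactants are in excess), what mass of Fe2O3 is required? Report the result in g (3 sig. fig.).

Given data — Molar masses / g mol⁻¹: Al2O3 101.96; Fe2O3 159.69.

n(Al2O3) = 2350 / 101.96 = 23.05 mol
n(Fe2O3) = (1/1) × 23.05 = 23.05 mol
mass = 23.05 × 159.69 = 3681 g

3680 g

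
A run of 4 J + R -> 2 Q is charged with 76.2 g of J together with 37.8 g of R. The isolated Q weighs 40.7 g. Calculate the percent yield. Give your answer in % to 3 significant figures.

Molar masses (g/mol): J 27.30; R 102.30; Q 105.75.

52.1 %

n(J) = 76.20 / 27.30 = 2.791 mol
n(R) = 37.80 / 102.30 = 0.3695 mol
n/ν for J = 2.791/4 = 0.6978
n/ν for R = 0.3695/1 = 0.3695
Smallest n/ν is R → limiting reagent.
theoretical n(Q) = (2/1) × 0.3695 = 0.7390 mol → 78.15 g
% yield = 40.7 / 78.15 × 100 = 52.08 %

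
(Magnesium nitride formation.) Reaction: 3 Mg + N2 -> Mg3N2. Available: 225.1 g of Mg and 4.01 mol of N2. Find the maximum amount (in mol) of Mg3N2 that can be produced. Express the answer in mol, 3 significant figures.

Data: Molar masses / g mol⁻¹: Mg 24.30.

n(Mg) = 225.1 / 24.30 = 9.263 mol
n(N2) = 4.010 mol
n/ν → Mg: 3.088, N2: 4.010; Mg is limiting.
n(Mg3N2) = (1/3) × 9.263 = 3.088 mol

3.09 mol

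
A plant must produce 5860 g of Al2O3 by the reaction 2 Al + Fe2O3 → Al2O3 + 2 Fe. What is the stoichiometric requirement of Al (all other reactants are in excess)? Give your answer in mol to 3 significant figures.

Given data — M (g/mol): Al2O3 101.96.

n(Al2O3) = 5860 / 101.96 = 57.47 mol
n(Al) = (2/1) × 57.47 = 114.9 mol

115 mol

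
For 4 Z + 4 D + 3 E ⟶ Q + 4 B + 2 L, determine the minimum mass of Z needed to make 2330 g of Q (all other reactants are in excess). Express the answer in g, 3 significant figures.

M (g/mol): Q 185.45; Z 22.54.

1130 g

n(Q) = 2330 / 185.45 = 12.56 mol
n(Z) = (4/1) × 12.56 = 50.24 mol
mass = 50.24 × 22.54 = 1132 g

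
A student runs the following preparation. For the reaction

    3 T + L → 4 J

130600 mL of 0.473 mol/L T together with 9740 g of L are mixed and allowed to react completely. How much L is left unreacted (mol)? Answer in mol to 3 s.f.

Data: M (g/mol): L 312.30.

10.6 mol

n(T) = 0.473 × 130600/1000 = 61.77 mol
n(L) = 9740 / 312.30 = 31.19 mol
n/ν for T = 61.77/3 = 20.59
n/ν for L = 31.19/1 = 31.19
Smallest n/ν is T → limiting reagent.
L consumed = (1/3) × 61.77 = 20.59 mol
L remaining = 31.19 − 20.59 = 10.60 mol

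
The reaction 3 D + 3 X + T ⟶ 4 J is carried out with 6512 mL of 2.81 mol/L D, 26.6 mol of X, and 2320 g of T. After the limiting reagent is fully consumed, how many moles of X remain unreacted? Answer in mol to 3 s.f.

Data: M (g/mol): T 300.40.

n(D) = 2.81 × 6512/1000 = 18.30 mol
n(X) = 26.60 mol
n(T) = 2320 / 300.40 = 7.723 mol
n/ν for D = 18.30/3 = 6.100
n/ν for X = 26.60/3 = 8.867
n/ν for T = 7.723/1 = 7.723
Smallest n/ν is D → limiting reagent.
X consumed = (3/3) × 18.30 = 18.30 mol
X remaining = 26.60 − 18.30 = 8.300 mol

8.30 mol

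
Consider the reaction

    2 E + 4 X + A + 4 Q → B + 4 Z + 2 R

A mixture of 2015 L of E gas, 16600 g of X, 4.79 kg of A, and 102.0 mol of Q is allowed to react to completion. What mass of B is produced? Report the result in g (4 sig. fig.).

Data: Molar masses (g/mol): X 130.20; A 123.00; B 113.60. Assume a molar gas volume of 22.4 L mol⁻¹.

2897 g

n(E) = 2015 / 22.4 = 89.96 mol
n(X) = 16600 / 130.20 = 127.5 mol
n(A) = 4.790×1000 / 123.00 = 38.94 mol
n(Q) = 102.0 mol
n/ν for E = 89.96/2 = 44.98
n/ν for X = 127.5/4 = 31.88
n/ν for A = 38.94/1 = 38.94
n/ν for Q = 102.0/4 = 25.50
Smallest n/ν is Q → limiting reagent.
n(B) = (1/4) × 102.0 = 25.50 mol
mass = 25.50 × 113.60 = 2897 g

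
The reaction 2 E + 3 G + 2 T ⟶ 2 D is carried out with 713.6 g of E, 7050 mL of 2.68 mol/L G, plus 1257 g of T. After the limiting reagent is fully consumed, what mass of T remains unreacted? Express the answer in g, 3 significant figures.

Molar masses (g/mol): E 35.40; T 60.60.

n(E) = 713.6 / 35.40 = 20.16 mol
n(G) = 2.68 × 7050/1000 = 18.89 mol
n(T) = 1257 / 60.60 = 20.74 mol
n/ν → E: 10.08, G: 6.297, T: 10.37; G is limiting.
T consumed = (2/3) × 18.89 = 12.59 mol
T remaining = 20.74 − 12.59 = 8.150 mol
mass = 8.150 × 60.60 = 493.9 g

494 g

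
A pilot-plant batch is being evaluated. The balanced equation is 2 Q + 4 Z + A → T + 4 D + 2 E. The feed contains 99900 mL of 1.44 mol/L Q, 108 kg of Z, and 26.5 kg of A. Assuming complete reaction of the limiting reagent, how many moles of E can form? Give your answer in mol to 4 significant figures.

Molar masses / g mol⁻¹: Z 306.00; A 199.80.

143.9 mol

n(Q) = 1.44 × 99900/1000 = 143.9 mol
n(Z) = 108.0×1000 / 306.00 = 352.9 mol
n(A) = 26.50×1000 / 199.80 = 132.6 mol
n/ν for Q = 143.9/2 = 71.95
n/ν for Z = 352.9/4 = 88.23
n/ν for A = 132.6/1 = 132.6
Smallest n/ν is Q → limiting reagent.
n(E) = (2/2) × 143.9 = 143.9 mol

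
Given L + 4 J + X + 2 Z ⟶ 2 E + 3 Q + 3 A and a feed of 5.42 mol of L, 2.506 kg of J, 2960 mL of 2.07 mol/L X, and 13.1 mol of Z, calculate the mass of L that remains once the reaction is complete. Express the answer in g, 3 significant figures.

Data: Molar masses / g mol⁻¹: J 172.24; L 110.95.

198 g

n(L) = 5.420 mol
n(J) = 2.506×1000 / 172.24 = 14.55 mol
n(X) = 2.07 × 2960/1000 = 6.127 mol
n(Z) = 13.10 mol
n/ν → L: 5.420, J: 3.638, X: 6.127, Z: 6.550; J is limiting.
L consumed = (1/4) × 14.55 = 3.638 mol
L remaining = 5.420 − 3.638 = 1.782 mol
mass = 1.782 × 110.95 = 197.7 g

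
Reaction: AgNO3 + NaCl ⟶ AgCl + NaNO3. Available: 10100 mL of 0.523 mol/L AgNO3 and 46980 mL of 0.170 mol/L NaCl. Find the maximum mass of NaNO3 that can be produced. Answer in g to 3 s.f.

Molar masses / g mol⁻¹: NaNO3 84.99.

449 g

n(AgNO3) = 0.523 × 10100/1000 = 5.282 mol
n(NaCl) = 0.170 × 46980/1000 = 7.987 mol
n/ν → AgNO3: 5.282, NaCl: 7.987; AgNO3 is limiting.
n(NaNO3) = (1/1) × 5.282 = 5.282 mol
mass = 5.282 × 84.99 = 448.9 g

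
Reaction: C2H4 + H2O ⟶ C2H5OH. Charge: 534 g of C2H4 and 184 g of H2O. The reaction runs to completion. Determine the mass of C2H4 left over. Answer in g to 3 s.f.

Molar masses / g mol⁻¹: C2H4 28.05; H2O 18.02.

248 g

n(C2H4) = 534.0 / 28.05 = 19.04 mol
n(H2O) = 184.0 / 18.02 = 10.21 mol
n/ν → C2H4: 19.04, H2O: 10.21; H2O is limiting.
C2H4 consumed = (1/1) × 10.21 = 10.21 mol
C2H4 remaining = 19.04 − 10.21 = 8.830 mol
mass = 8.830 × 28.05 = 247.7 g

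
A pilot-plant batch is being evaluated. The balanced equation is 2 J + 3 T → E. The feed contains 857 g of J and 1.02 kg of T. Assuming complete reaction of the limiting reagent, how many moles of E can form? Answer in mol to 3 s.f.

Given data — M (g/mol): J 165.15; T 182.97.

n(J) = 857.0 / 165.15 = 5.189 mol
n(T) = 1.020×1000 / 182.97 = 5.575 mol
n/ν for J = 5.189/2 = 2.595
n/ν for T = 5.575/3 = 1.858
Smallest n/ν is T → limiting reagent.
n(E) = (1/3) × 5.575 = 1.858 mol

1.86 mol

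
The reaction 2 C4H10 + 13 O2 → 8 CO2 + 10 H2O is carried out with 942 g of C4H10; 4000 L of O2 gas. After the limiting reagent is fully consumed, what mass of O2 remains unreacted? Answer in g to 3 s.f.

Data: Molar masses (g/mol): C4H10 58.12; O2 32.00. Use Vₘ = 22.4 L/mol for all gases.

n(C4H10) = 942.0 / 58.12 = 16.21 mol
n(O2) = 4000 / 22.4 = 178.6 mol
n/ν for C4H10 = 16.21/2 = 8.105
n/ν for O2 = 178.6/13 = 13.74
Smallest n/ν is C4H10 → limiting reagent.
O2 consumed = (13/2) × 16.21 = 105.4 mol
O2 remaining = 178.6 − 105.4 = 73.20 mol
mass = 73.20 × 32.00 = 2342 g

2340 g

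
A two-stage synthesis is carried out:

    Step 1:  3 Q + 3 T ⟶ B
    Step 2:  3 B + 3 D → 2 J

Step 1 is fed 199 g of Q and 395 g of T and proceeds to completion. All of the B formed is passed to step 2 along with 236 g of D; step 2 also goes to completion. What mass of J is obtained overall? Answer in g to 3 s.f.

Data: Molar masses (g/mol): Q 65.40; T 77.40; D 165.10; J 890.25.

Step 1:
n(Q) = 199.0 / 65.40 = 3.043 mol
n(T) = 395.0 / 77.40 = 5.103 mol
n/ν for Q = 3.043/3 = 1.014
n/ν for T = 5.103/3 = 1.701
Smallest n/ν is Q → limiting reagent.
n(B) produced = (1/3) × 3.043 = 1.014 mol
Step 2:
n(B) available = 1.014 mol
n(D) = 236.0 / 165.10 = 1.429 mol
n/ν for B = 1.014/3 = 0.3380
n/ν for D = 1.429/3 = 0.4763
Smallest n/ν is B → limiting reagent.
n(J) = (2/3) × 1.014 = 0.6760 mol
mass = 0.6760 × 890.25 = 601.8 g

602 g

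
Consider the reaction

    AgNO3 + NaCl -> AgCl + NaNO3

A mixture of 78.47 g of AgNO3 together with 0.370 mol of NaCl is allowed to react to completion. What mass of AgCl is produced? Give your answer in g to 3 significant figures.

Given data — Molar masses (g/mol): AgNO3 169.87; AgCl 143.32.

53.0 g

n(AgNO3) = 78.47 / 169.87 = 0.4619 mol
n(NaCl) = 0.3700 mol
n/ν → AgNO3: 0.4619, NaCl: 0.3700; NaCl is limiting.
n(AgCl) = (1/1) × 0.3700 = 0.3700 mol
mass = 0.3700 × 143.32 = 53.03 g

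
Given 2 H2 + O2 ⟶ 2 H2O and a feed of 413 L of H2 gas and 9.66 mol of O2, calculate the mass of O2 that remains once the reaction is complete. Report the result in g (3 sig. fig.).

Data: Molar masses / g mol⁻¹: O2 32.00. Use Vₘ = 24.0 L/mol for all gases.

n(H2) = 413.0 / 24.0 = 17.21 mol
n(O2) = 9.660 mol
n/ν → H2: 8.605, O2: 9.660; H2 is limiting.
O2 consumed = (1/2) × 17.21 = 8.605 mol
O2 remaining = 9.660 − 8.605 = 1.055 mol
mass = 1.055 × 32.00 = 33.76 g

33.8 g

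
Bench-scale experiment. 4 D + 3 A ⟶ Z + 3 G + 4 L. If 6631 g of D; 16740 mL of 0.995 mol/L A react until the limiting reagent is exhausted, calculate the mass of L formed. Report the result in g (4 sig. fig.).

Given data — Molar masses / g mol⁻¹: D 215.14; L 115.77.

n(D) = 6631 / 215.14 = 30.82 mol
n(A) = 0.995 × 16740/1000 = 16.66 mol
n/ν for D = 30.82/4 = 7.705
n/ν for A = 16.66/3 = 5.553
Smallest n/ν is A → limiting reagent.
n(L) = (4/3) × 16.66 = 22.21 mol
mass = 22.21 × 115.77 = 2571 g

2571 g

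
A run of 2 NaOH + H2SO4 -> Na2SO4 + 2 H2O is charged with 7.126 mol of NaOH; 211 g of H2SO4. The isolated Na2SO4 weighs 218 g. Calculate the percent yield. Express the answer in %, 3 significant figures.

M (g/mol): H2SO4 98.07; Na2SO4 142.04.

n(NaOH) = 7.126 mol
n(H2SO4) = 211.0 / 98.07 = 2.152 mol
n/ν → NaOH: 3.563, H2SO4: 2.152; H2SO4 is limiting.
theoretical n(Na2SO4) = (1/1) × 2.152 = 2.152 mol → 305.7 g
% yield = 218 / 305.7 × 100 = 71.31 %

71.3 %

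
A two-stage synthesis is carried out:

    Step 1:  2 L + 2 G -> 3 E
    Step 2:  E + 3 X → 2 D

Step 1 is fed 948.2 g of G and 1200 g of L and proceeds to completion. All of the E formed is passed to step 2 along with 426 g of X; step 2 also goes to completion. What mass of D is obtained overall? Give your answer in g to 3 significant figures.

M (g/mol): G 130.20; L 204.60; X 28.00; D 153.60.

1560 g

Step 1:
n(G) = 948.2 / 130.20 = 7.283 mol
n(L) = 1200 / 204.60 = 5.865 mol
n/ν for G = 7.283/2 = 3.642
n/ν for L = 5.865/2 = 2.933
Smallest n/ν is L → limiting reagent.
n(E) produced = (3/2) × 5.865 = 8.798 mol
Step 2:
n(E) available = 8.798 mol
n(X) = 426.0 / 28.00 = 15.21 mol
n/ν for E = 8.798/1 = 8.798
n/ν for X = 15.21/3 = 5.070
Smallest n/ν is X → limiting reagent.
n(D) = (2/3) × 15.21 = 10.14 mol
mass = 10.14 × 153.60 = 1558 g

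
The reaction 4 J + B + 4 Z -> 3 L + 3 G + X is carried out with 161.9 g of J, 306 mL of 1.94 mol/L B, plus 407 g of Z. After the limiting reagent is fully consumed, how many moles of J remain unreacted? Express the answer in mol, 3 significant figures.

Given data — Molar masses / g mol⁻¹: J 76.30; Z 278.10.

0.658 mol

n(J) = 161.9 / 76.30 = 2.122 mol
n(B) = 1.94 × 306.0/1000 = 0.5936 mol
n(Z) = 407.0 / 278.10 = 1.464 mol
n/ν for J = 2.122/4 = 0.5305
n/ν for B = 0.5936/1 = 0.5936
n/ν for Z = 1.464/4 = 0.3660
Smallest n/ν is Z → limiting reagent.
J consumed = (4/4) × 1.464 = 1.464 mol
J remaining = 2.122 − 1.464 = 0.6580 mol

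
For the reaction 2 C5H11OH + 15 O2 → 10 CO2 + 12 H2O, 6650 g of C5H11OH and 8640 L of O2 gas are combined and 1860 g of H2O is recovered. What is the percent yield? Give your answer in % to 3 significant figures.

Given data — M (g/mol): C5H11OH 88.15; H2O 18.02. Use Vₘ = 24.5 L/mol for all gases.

36.6 %

n(C5H11OH) = 6650 / 88.15 = 75.44 mol
n(O2) = 8640 / 24.5 = 352.7 mol
n/ν → C5H11OH: 37.72, O2: 23.51; O2 is limiting.
theoretical n(H2O) = (12/15) × 352.7 = 282.2 mol → 5085 g
% yield = 1860 / 5085 × 100 = 36.58 %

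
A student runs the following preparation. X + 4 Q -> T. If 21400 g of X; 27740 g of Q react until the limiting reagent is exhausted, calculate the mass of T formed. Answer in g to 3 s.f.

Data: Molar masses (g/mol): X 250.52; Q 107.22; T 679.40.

43900 g

n(X) = 21400 / 250.52 = 85.42 mol
n(Q) = 27740 / 107.22 = 258.7 mol
n/ν for X = 85.42/1 = 85.42
n/ν for Q = 258.7/4 = 64.68
Smallest n/ν is Q → limiting reagent.
n(T) = (1/4) × 258.7 = 64.68 mol
mass = 64.68 × 679.40 = 43940 g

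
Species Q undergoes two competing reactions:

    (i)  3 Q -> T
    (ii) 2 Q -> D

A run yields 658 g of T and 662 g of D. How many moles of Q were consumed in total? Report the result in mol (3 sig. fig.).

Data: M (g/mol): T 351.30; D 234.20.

11.3 mol

n(T) = 658 / 351.30 = 1.873 mol
n(D) = 662 / 234.20 = 2.827 mol
n(Q) via (i) = (3/1)×1.873 = 5.619 mol
n(Q) via (ii) = (2/1)×2.827 = 5.654 mol
total n(Q) = 5.619 + 5.654 = 11.27 mol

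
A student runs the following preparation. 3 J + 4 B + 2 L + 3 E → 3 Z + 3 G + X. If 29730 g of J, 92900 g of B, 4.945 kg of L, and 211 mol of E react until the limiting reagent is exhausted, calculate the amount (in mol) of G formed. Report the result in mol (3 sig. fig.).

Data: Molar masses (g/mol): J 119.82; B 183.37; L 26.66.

211 mol

n(J) = 29730 / 119.82 = 248.1 mol
n(B) = 92900 / 183.37 = 506.6 mol
n(L) = 4.945×1000 / 26.66 = 185.5 mol
n(E) = 211.0 mol
n/ν for J = 248.1/3 = 82.70
n/ν for B = 506.6/4 = 126.7
n/ν for L = 185.5/2 = 92.75
n/ν for E = 211.0/3 = 70.33
Smallest n/ν is E → limiting reagent.
n(G) = (3/3) × 211.0 = 211.0 mol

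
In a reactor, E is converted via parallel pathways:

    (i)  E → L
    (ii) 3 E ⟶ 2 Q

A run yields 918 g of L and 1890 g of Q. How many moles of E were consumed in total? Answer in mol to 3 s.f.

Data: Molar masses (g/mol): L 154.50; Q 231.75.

n(L) = 918 / 154.50 = 5.942 mol
n(Q) = 1890 / 231.75 = 8.155 mol
n(E) via (i) = (1/1)×5.942 = 5.942 mol
n(E) via (ii) = (3/2)×8.155 = 12.23 mol
total n(E) = 5.942 + 12.23 = 18.17 mol

18.2 mol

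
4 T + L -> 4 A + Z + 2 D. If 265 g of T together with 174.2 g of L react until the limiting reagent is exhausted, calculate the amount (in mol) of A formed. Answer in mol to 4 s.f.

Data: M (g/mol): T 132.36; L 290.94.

2.002 mol

n(T) = 265.0 / 132.36 = 2.002 mol
n(L) = 174.2 / 290.94 = 0.5987 mol
n/ν for T = 2.002/4 = 0.5005
n/ν for L = 0.5987/1 = 0.5987
Smallest n/ν is T → limiting reagent.
n(A) = (4/4) × 2.002 = 2.002 mol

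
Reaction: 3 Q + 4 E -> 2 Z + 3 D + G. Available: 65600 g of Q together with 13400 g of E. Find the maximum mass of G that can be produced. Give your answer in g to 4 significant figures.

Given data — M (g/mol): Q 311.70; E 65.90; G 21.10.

1073 g

n(Q) = 65600 / 311.70 = 210.5 mol
n(E) = 13400 / 65.90 = 203.3 mol
n/ν → Q: 70.17, E: 50.83; E is limiting.
n(G) = (1/4) × 203.3 = 50.83 mol
mass = 50.83 × 21.10 = 1073 g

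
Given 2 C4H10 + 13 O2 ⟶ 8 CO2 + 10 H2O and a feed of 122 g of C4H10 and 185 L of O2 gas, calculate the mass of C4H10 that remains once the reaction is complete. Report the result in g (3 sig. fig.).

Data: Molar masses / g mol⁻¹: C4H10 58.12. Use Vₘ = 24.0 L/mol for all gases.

n(C4H10) = 122.0 / 58.12 = 2.099 mol
n(O2) = 185.0 / 24.0 = 7.708 mol
n/ν for C4H10 = 2.099/2 = 1.050
n/ν for O2 = 7.708/13 = 0.5929
Smallest n/ν is O2 → limiting reagent.
C4H10 consumed = (2/13) × 7.708 = 1.186 mol
C4H10 remaining = 2.099 − 1.186 = 0.9130 mol
mass = 0.9130 × 58.12 = 53.06 g

53.1 g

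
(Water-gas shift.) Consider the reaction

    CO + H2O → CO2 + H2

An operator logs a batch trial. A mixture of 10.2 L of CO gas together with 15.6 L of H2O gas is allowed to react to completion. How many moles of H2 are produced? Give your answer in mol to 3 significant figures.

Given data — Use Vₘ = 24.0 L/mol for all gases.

0.425 mol

n(CO) = 10.20 / 24.0 = 0.4250 mol
n(H2O) = 15.60 / 24.0 = 0.6500 mol
n/ν for CO = 0.4250/1 = 0.4250
n/ν for H2O = 0.6500/1 = 0.6500
Smallest n/ν is CO → limiting reagent.
n(H2) = (1/1) × 0.4250 = 0.4250 mol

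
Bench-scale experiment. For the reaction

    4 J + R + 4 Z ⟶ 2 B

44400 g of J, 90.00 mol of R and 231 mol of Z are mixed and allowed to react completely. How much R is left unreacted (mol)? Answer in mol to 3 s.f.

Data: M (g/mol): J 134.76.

n(J) = 44400 / 134.76 = 329.5 mol
n(R) = 90.00 mol
n(Z) = 231.0 mol
n/ν for J = 329.5/4 = 82.38
n/ν for R = 90.00/1 = 90.00
n/ν for Z = 231.0/4 = 57.75
Smallest n/ν is Z → limiting reagent.
R consumed = (1/4) × 231.0 = 57.75 mol
R remaining = 90.00 − 57.75 = 32.25 mol

32.3 mol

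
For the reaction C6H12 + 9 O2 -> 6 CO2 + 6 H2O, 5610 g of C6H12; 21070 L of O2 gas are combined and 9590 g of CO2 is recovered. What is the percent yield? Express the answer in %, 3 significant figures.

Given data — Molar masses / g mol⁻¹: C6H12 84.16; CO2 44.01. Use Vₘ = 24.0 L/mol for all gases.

n(C6H12) = 5610 / 84.16 = 66.66 mol
n(O2) = 21070 / 24.0 = 877.9 mol
n/ν for C6H12 = 66.66/1 = 66.66
n/ν for O2 = 877.9/9 = 97.54
Smallest n/ν is C6H12 → limiting reagent.
theoretical n(CO2) = (6/1) × 66.66 = 400.0 mol → 17600 g
% yield = 9590 / 17600 × 100 = 54.49 %

54.5 %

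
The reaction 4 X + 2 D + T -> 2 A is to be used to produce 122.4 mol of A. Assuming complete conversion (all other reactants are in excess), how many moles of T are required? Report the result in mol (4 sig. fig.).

n(A) = 122.4 mol
n(T) = (1/2) × 122.4 = 61.20 mol

61.20 mol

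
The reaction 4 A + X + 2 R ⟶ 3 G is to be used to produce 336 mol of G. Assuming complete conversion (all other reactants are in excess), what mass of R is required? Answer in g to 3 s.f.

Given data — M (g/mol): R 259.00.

58000 g

n(G) = 336.0 mol
n(R) = (2/3) × 336.0 = 224.0 mol
mass = 224.0 × 259.00 = 58020 g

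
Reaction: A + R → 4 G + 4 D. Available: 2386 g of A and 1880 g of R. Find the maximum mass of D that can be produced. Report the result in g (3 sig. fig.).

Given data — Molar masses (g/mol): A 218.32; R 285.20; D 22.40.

n(A) = 2386 / 218.32 = 10.93 mol
n(R) = 1880 / 285.20 = 6.592 mol
n/ν for A = 10.93/1 = 10.93
n/ν for R = 6.592/1 = 6.592
Smallest n/ν is R → limiting reagent.
n(D) = (4/1) × 6.592 = 26.37 mol
mass = 26.37 × 22.40 = 590.7 g

591 g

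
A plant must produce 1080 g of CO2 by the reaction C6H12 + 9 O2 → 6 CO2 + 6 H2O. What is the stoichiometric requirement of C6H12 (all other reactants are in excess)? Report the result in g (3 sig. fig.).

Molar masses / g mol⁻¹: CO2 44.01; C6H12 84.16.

n(CO2) = 1080 / 44.01 = 24.54 mol
n(C6H12) = (1/6) × 24.54 = 4.090 mol
mass = 4.090 × 84.16 = 344.2 g

344 g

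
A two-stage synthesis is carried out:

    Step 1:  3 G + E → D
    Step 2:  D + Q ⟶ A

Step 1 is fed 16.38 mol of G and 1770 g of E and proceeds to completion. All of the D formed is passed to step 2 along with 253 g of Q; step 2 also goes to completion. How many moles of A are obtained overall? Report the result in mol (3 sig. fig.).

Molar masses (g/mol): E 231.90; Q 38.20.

5.46 mol

Step 1:
n(G) = 16.38 mol
n(E) = 1770 / 231.90 = 7.633 mol
n/ν for G = 16.38/3 = 5.460
n/ν for E = 7.633/1 = 7.633
Smallest n/ν is G → limiting reagent.
n(D) produced = (1/3) × 16.38 = 5.460 mol
Step 2:
n(D) available = 5.460 mol
n(Q) = 253.0 / 38.20 = 6.623 mol
n/ν for D = 5.460/1 = 5.460
n/ν for Q = 6.623/1 = 6.623
Smallest n/ν is D → limiting reagent.
n(A) = (1/1) × 5.460 = 5.460 mol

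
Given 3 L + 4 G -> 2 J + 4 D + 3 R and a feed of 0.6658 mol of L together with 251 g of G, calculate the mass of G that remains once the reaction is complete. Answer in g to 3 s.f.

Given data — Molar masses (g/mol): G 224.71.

51.5 g

n(L) = 0.6658 mol
n(G) = 251.0 / 224.71 = 1.117 mol
n/ν for L = 0.6658/3 = 0.2219
n/ν for G = 1.117/4 = 0.2793
Smallest n/ν is L → limiting reagent.
G consumed = (4/3) × 0.6658 = 0.8877 mol
G remaining = 1.117 − 0.8877 = 0.2293 mol
mass = 0.2293 × 224.71 = 51.53 g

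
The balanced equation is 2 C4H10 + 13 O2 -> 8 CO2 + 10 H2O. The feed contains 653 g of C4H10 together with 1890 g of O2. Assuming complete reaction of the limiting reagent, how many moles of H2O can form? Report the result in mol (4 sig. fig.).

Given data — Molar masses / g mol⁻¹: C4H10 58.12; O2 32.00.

45.43 mol

n(C4H10) = 653.0 / 58.12 = 11.24 mol
n(O2) = 1890 / 32.00 = 59.06 mol
n/ν for C4H10 = 11.24/2 = 5.620
n/ν for O2 = 59.06/13 = 4.543
Smallest n/ν is O2 → limiting reagent.
n(H2O) = (10/13) × 59.06 = 45.43 mol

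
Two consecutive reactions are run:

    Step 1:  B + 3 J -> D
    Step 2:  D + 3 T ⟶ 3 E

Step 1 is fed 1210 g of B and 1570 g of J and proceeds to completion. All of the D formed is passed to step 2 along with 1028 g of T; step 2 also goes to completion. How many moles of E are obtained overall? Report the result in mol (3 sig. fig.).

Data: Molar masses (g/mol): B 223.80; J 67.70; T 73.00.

Step 1:
n(B) = 1210 / 223.80 = 5.407 mol
n(J) = 1570 / 67.70 = 23.19 mol
n/ν → B: 5.407, J: 7.730; B is limiting.
n(D) produced = (1/1) × 5.407 = 5.407 mol
Step 2:
n(D) available = 5.407 mol
n(T) = 1028 / 73.00 = 14.08 mol
n/ν → D: 5.407, T: 4.693; T is limiting.
n(E) = (3/3) × 14.08 = 14.08 mol

14.1 mol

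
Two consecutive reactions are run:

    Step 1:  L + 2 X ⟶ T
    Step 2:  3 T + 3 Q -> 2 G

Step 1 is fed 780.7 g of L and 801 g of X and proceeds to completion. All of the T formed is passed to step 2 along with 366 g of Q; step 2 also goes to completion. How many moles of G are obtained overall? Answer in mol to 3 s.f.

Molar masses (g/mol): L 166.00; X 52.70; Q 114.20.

Step 1:
n(L) = 780.7 / 166.00 = 4.703 mol
n(X) = 801.0 / 52.70 = 15.20 mol
n/ν for L = 4.703/1 = 4.703
n/ν for X = 15.20/2 = 7.600
Smallest n/ν is L → limiting reagent.
n(T) produced = (1/1) × 4.703 = 4.703 mol
Step 2:
n(T) available = 4.703 mol
n(Q) = 366.0 / 114.20 = 3.205 mol
n/ν for T = 4.703/3 = 1.568
n/ν for Q = 3.205/3 = 1.068
Smallest n/ν is Q → limiting reagent.
n(G) = (2/3) × 3.205 = 2.137 mol

2.14 mol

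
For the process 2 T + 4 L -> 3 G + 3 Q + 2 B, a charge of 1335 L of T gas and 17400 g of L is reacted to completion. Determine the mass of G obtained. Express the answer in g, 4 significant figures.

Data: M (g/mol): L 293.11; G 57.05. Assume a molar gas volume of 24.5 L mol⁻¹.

n(T) = 1335 / 24.5 = 54.49 mol
n(L) = 17400 / 293.11 = 59.36 mol
n/ν for T = 54.49/2 = 27.25
n/ν for L = 59.36/4 = 14.84
Smallest n/ν is L → limiting reagent.
n(G) = (3/4) × 59.36 = 44.52 mol
mass = 44.52 × 57.05 = 2540 g

2540 g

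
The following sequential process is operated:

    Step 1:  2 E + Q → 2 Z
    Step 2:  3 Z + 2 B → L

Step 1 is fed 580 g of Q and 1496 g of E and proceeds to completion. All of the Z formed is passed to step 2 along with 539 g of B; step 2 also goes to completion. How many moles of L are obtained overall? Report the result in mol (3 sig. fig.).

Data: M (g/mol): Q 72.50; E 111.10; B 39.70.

Step 1:
n(Q) = 580.0 / 72.50 = 8.000 mol
n(E) = 1496 / 111.10 = 13.47 mol
n/ν for Q = 8.000/1 = 8.000
n/ν for E = 13.47/2 = 6.735
Smallest n/ν is E → limiting reagent.
n(Z) produced = (2/2) × 13.47 = 13.47 mol
Step 2:
n(Z) available = 13.47 mol
n(B) = 539.0 / 39.70 = 13.58 mol
n/ν for Z = 13.47/3 = 4.490
n/ν for B = 13.58/2 = 6.790
Smallest n/ν is Z → limiting reagent.
n(L) = (1/3) × 13.47 = 4.490 mol

4.49 mol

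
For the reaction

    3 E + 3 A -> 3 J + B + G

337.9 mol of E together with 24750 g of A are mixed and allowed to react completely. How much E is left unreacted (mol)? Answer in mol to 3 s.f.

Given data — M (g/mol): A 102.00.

95.3 mol

n(E) = 337.9 mol
n(A) = 24750 / 102.00 = 242.6 mol
n/ν for E = 337.9/3 = 112.6
n/ν for A = 242.6/3 = 80.87
Smallest n/ν is A → limiting reagent.
E consumed = (3/3) × 242.6 = 242.6 mol
E remaining = 337.9 − 242.6 = 95.30 mol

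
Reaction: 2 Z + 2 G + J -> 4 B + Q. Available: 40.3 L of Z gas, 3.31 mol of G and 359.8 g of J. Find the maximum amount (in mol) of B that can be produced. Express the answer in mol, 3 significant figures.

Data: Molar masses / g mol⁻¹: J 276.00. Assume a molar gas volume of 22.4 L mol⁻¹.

3.60 mol

n(Z) = 40.30 / 22.4 = 1.799 mol
n(G) = 3.310 mol
n(J) = 359.8 / 276.00 = 1.304 mol
n/ν → Z: 0.8995, G: 1.655, J: 1.304; Z is limiting.
n(B) = (4/2) × 1.799 = 3.598 mol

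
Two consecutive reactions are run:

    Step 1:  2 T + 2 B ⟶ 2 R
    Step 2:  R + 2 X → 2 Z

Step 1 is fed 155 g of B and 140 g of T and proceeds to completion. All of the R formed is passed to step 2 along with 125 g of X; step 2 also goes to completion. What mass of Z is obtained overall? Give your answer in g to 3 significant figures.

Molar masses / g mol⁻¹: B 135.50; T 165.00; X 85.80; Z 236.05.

Step 1:
n(B) = 155.0 / 135.50 = 1.144 mol
n(T) = 140.0 / 165.00 = 0.8485 mol
n/ν for B = 1.144/2 = 0.5720
n/ν for T = 0.8485/2 = 0.4243
Smallest n/ν is T → limiting reagent.
n(R) produced = (2/2) × 0.8485 = 0.8485 mol
Step 2:
n(R) available = 0.8485 mol
n(X) = 125.0 / 85.80 = 1.457 mol
n/ν for R = 0.8485/1 = 0.8485
n/ν for X = 1.457/2 = 0.7285
Smallest n/ν is X → limiting reagent.
n(Z) = (2/2) × 1.457 = 1.457 mol
mass = 1.457 × 236.05 = 343.9 g

344 g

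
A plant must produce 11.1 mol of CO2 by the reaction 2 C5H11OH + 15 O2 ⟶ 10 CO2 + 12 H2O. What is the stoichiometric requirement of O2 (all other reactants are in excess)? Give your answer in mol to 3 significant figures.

n(CO2) = 11.10 mol
n(O2) = (15/10) × 11.10 = 16.65 mol

16.7 mol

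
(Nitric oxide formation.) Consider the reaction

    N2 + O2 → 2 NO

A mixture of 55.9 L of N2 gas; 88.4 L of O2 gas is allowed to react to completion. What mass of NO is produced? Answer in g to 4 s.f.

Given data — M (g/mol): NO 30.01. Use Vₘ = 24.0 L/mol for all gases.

139.8 g

n(N2) = 55.90 / 24.0 = 2.329 mol
n(O2) = 88.40 / 24.0 = 3.683 mol
n/ν for N2 = 2.329/1 = 2.329
n/ν for O2 = 3.683/1 = 3.683
Smallest n/ν is N2 → limiting reagent.
n(NO) = (2/1) × 2.329 = 4.658 mol
mass = 4.658 × 30.01 = 139.8 g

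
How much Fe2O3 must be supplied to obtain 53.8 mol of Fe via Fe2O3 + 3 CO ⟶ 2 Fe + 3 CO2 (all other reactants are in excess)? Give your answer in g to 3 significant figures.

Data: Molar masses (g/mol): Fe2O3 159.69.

n(Fe) = 53.80 mol
n(Fe2O3) = (1/2) × 53.80 = 26.90 mol
mass = 26.90 × 159.69 = 4296 g

4300 g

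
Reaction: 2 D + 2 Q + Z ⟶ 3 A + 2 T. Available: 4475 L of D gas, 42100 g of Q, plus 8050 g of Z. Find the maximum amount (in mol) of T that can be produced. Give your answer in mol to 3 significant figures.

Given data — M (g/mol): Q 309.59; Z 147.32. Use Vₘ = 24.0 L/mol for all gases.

n(D) = 4475 / 24.0 = 186.5 mol
n(Q) = 42100 / 309.59 = 136.0 mol
n(Z) = 8050 / 147.32 = 54.64 mol
n/ν for D = 186.5/2 = 93.25
n/ν for Q = 136.0/2 = 68.00
n/ν for Z = 54.64/1 = 54.64
Smallest n/ν is Z → limiting reagent.
n(T) = (2/1) × 54.64 = 109.3 mol

109 mol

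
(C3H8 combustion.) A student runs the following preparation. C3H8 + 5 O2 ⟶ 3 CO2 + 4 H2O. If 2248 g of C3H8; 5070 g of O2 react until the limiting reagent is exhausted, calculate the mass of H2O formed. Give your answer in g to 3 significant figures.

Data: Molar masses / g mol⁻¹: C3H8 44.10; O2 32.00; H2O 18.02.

n(C3H8) = 2248 / 44.10 = 50.98 mol
n(O2) = 5070 / 32.00 = 158.4 mol
n/ν for C3H8 = 50.98/1 = 50.98
n/ν for O2 = 158.4/5 = 31.68
Smallest n/ν is O2 → limiting reagent.
n(H2O) = (4/5) × 158.4 = 126.7 mol
mass = 126.7 × 18.02 = 2283 g

2280 g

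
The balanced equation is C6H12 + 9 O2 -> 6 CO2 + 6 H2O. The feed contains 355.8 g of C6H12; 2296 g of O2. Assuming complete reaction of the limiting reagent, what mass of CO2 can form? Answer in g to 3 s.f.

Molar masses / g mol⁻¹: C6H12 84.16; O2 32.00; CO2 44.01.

1120 g

n(C6H12) = 355.8 / 84.16 = 4.228 mol
n(O2) = 2296 / 32.00 = 71.75 mol
n/ν → C6H12: 4.228, O2: 7.972; C6H12 is limiting.
n(CO2) = (6/1) × 4.228 = 25.37 mol
mass = 25.37 × 44.01 = 1117 g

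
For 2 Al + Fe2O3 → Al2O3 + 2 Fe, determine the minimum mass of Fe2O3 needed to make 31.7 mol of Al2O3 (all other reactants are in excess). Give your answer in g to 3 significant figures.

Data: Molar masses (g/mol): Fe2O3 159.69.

n(Al2O3) = 31.70 mol
n(Fe2O3) = (1/1) × 31.70 = 31.70 mol
mass = 31.70 × 159.69 = 5062 g

5060 g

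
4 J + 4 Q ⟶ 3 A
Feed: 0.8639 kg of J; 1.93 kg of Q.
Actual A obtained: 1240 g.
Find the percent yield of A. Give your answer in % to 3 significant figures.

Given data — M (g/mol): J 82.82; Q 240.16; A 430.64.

n(J) = 0.8639×1000 / 82.82 = 10.43 mol
n(Q) = 1.930×1000 / 240.16 = 8.036 mol
n/ν for J = 10.43/4 = 2.608
n/ν for Q = 8.036/4 = 2.009
Smallest n/ν is Q → limiting reagent.
theoretical n(A) = (3/4) × 8.036 = 6.027 mol → 2595 g
% yield = 1240 / 2595 × 100 = 47.78 %

47.8 %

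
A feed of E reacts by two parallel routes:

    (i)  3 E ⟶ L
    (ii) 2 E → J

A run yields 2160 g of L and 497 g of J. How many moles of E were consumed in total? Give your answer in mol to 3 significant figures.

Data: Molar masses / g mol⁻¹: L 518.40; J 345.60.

15.4 mol

n(L) = 2160 / 518.40 = 4.167 mol
n(J) = 497 / 345.60 = 1.438 mol
n(E) via (i) = (3/1)×4.167 = 12.50 mol
n(E) via (ii) = (2/1)×1.438 = 2.876 mol
total n(E) = 12.50 + 2.876 = 15.38 mol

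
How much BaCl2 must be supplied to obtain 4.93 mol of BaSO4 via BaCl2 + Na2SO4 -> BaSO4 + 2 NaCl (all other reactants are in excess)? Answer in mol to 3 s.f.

4.93 mol

n(BaSO4) = 4.930 mol
n(BaCl2) = (1/1) × 4.930 = 4.930 mol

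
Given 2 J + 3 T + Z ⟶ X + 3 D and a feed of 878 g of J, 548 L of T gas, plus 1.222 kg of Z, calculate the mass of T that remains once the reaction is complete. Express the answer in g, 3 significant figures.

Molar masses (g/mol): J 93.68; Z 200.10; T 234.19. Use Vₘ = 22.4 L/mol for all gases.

n(J) = 878.0 / 93.68 = 9.372 mol
n(T) = 548.0 / 22.4 = 24.46 mol
n(Z) = 1.222×1000 / 200.10 = 6.107 mol
n/ν for J = 9.372/2 = 4.686
n/ν for T = 24.46/3 = 8.153
n/ν for Z = 6.107/1 = 6.107
Smallest n/ν is J → limiting reagent.
T consumed = (3/2) × 9.372 = 14.06 mol
T remaining = 24.46 − 14.06 = 10.40 mol
mass = 10.40 × 234.19 = 2436 g

2440 g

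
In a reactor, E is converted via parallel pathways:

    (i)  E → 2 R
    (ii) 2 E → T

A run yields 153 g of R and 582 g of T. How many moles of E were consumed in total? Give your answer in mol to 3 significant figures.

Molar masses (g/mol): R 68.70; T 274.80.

n(R) = 153 / 68.70 = 2.227 mol
n(T) = 582 / 274.80 = 2.118 mol
n(E) via (i) = (1/2)×2.227 = 1.114 mol
n(E) via (ii) = (2/1)×2.118 = 4.236 mol
total n(E) = 1.114 + 4.236 = 5.350 mol

5.35 mol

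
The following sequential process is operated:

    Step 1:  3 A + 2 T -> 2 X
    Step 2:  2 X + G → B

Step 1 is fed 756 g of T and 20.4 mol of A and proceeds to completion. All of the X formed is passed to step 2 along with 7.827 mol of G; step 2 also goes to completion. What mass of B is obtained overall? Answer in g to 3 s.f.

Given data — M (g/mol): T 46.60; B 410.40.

2790 g

Step 1:
n(T) = 756.0 / 46.60 = 16.22 mol
n(A) = 20.40 mol
n/ν for T = 16.22/2 = 8.110
n/ν for A = 20.40/3 = 6.800
Smallest n/ν is A → limiting reagent.
n(X) produced = (2/3) × 20.40 = 13.60 mol
Step 2:
n(X) available = 13.60 mol
n(G) = 7.827 mol
n/ν for X = 13.60/2 = 6.800
n/ν for G = 7.827/1 = 7.827
Smallest n/ν is X → limiting reagent.
n(B) = (1/2) × 13.60 = 6.800 mol
mass = 6.800 × 410.40 = 2791 g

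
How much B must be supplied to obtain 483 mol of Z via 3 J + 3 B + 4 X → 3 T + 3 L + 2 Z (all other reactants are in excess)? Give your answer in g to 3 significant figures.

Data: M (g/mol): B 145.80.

n(Z) = 483.0 mol
n(B) = (3/2) × 483.0 = 724.5 mol
mass = 724.5 × 145.80 = 105600 g

106000 g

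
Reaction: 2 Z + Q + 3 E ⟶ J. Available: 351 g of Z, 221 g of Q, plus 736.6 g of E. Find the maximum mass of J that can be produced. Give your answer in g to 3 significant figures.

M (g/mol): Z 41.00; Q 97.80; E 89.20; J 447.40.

1010 g

n(Z) = 351.0 / 41.00 = 8.561 mol
n(Q) = 221.0 / 97.80 = 2.260 mol
n(E) = 736.6 / 89.20 = 8.258 mol
n/ν → Z: 4.281, Q: 2.260, E: 2.753; Q is limiting.
n(J) = (1/1) × 2.260 = 2.260 mol
mass = 2.260 × 447.40 = 1011 g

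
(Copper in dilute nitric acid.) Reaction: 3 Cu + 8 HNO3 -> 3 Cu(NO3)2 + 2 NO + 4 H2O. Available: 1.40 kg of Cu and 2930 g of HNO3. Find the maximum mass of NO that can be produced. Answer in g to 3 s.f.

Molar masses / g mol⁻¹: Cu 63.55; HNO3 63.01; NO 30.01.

n(Cu) = 1.400×1000 / 63.55 = 22.03 mol
n(HNO3) = 2930 / 63.01 = 46.50 mol
n/ν for Cu = 22.03/3 = 7.343
n/ν for HNO3 = 46.50/8 = 5.813
Smallest n/ν is HNO3 → limiting reagent.
n(NO) = (2/8) × 46.50 = 11.63 mol
mass = 11.63 × 30.01 = 349.0 g

349 g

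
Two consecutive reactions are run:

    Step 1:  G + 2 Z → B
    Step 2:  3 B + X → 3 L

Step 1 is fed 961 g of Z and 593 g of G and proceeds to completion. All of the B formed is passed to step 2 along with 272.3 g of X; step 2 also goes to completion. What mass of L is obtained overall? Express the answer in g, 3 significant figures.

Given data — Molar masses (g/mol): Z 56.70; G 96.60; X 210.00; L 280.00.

1090 g

Step 1:
n(Z) = 961.0 / 56.70 = 16.95 mol
n(G) = 593.0 / 96.60 = 6.139 mol
n/ν for Z = 16.95/2 = 8.475
n/ν for G = 6.139/1 = 6.139
Smallest n/ν is G → limiting reagent.
n(B) produced = (1/1) × 6.139 = 6.139 mol
Step 2:
n(B) available = 6.139 mol
n(X) = 272.3 / 210.00 = 1.297 mol
n/ν for B = 6.139/3 = 2.046
n/ν for X = 1.297/1 = 1.297
Smallest n/ν is X → limiting reagent.
n(L) = (3/1) × 1.297 = 3.891 mol
mass = 3.891 × 280.00 = 1089 g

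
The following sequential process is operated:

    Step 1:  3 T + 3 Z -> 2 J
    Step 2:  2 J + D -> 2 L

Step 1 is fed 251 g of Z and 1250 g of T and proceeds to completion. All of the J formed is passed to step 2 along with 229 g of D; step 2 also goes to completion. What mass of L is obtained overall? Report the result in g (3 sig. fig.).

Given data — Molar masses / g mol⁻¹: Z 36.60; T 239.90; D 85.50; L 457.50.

1590 g

Step 1:
n(Z) = 251.0 / 36.60 = 6.858 mol
n(T) = 1250 / 239.90 = 5.211 mol
n/ν → Z: 2.286, T: 1.737; T is limiting.
n(J) produced = (2/3) × 5.211 = 3.474 mol
Step 2:
n(J) available = 3.474 mol
n(D) = 229.0 / 85.50 = 2.678 mol
n/ν → J: 1.737, D: 2.678; J is limiting.
n(L) = (2/2) × 3.474 = 3.474 mol
mass = 3.474 × 457.50 = 1589 g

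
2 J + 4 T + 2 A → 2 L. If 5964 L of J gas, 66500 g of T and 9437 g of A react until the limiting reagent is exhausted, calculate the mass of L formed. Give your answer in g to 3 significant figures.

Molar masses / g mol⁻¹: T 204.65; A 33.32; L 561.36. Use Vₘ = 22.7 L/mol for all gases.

91200 g

n(J) = 5964 / 22.7 = 262.7 mol
n(T) = 66500 / 204.65 = 324.9 mol
n(A) = 9437 / 33.32 = 283.2 mol
n/ν for J = 262.7/2 = 131.4
n/ν for T = 324.9/4 = 81.23
n/ν for A = 283.2/2 = 141.6
Smallest n/ν is T → limiting reagent.
n(L) = (2/4) × 324.9 = 162.5 mol
mass = 162.5 × 561.36 = 91220 g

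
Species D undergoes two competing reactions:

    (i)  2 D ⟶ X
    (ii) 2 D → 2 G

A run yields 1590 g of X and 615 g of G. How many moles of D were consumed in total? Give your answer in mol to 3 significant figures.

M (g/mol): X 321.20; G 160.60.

13.7 mol

n(X) = 1590 / 321.20 = 4.950 mol
n(G) = 615 / 160.60 = 3.829 mol
n(D) via (i) = (2/1)×4.950 = 9.900 mol
n(D) via (ii) = (2/2)×3.829 = 3.829 mol
total n(D) = 9.900 + 3.829 = 13.73 mol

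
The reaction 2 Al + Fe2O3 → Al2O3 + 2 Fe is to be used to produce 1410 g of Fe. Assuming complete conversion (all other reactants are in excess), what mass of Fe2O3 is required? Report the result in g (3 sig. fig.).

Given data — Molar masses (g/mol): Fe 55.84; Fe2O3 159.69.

n(Fe) = 1410 / 55.84 = 25.25 mol
n(Fe2O3) = (1/2) × 25.25 = 12.63 mol
mass = 12.63 × 159.69 = 2017 g

2020 g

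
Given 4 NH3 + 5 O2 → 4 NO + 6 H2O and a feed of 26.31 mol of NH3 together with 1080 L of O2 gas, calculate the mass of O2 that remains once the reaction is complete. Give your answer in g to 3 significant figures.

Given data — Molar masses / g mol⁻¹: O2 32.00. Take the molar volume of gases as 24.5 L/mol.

n(NH3) = 26.31 mol
n(O2) = 1080 / 24.5 = 44.08 mol
n/ν for NH3 = 26.31/4 = 6.578
n/ν for O2 = 44.08/5 = 8.816
Smallest n/ν is NH3 → limiting reagent.
O2 consumed = (5/4) × 26.31 = 32.89 mol
O2 remaining = 44.08 − 32.89 = 11.19 mol
mass = 11.19 × 32.00 = 358.1 g

358 g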